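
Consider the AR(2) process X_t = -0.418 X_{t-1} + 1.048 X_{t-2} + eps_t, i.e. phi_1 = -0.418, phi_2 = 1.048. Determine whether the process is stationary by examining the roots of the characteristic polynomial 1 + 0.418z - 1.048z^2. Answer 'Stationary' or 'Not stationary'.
\text{Not stationary}

The AR(p) characteristic polynomial is P(z) = 1 + 0.418z - 1.048z^2.
Stationarity requires all roots to lie outside the unit circle, i.e. |z| > 1 for every root.
Set 1 + (0.418) z + (-1.048) z^2 = 0, i.e. a z^2 + b z + c = 0 with a = -1.048, b = 0.418, c = 1.
Discriminant D = b^2 - 4ac = (0.418)^2 - 4*(-1.048)*1 = 0.174724 - (-4.192) = 4.366724.
D >= 0, so the roots are real: z = (-b +/- sqrt(D)) / (2a) = (-0.418 +/- 2.089671) / (-2.096).
  z_1 = (-0.418 + 2.089671) / (-2.096) = -0.7976,   |z_1| = 0.7976.
  z_2 = (-0.418 - 2.089671) / (-2.096) = 1.1964,   |z_2| = 1.1964.
Moduli of all roots: 0.7976, 1.1964.
All moduli strictly greater than 1? No.
Verdict: Not stationary.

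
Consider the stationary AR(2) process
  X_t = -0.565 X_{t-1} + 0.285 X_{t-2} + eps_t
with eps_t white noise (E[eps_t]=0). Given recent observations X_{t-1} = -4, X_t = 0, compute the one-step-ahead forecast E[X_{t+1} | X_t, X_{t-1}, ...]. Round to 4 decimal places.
E[X_{t+1} \mid \mathcal F_t] = -1.1400

For an AR(p) model X_t = c + sum_i phi_i X_{t-i} + eps_t, the
one-step-ahead conditional mean is
  E[X_{t+1} | X_t, ...] = c + sum_i phi_i X_{t+1-i}.
Substitute known values:
  E[X_{t+1} | ...] = (-0.565) * (0) + (0.285) * (-4)
                   = -1.1400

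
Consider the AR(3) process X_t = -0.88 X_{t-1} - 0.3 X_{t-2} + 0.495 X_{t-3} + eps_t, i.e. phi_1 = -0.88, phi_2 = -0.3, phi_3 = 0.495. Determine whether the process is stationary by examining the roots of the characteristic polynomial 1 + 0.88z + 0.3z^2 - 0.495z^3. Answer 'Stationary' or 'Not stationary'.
\text{Stationary}

The AR(p) characteristic polynomial is P(z) = 1 + 0.88z + 0.3z^2 - 0.495z^3.
Stationarity requires all roots to lie outside the unit circle, i.e. |z| > 1 for every root.
Degree 3: look for a simple real root z0 first, then factor out (1 - z/z0) and solve the remaining quadratic.
Testing z0 = 2: P(2) = 1 + (0.88)(2) + (0.3)(2)^2 + (-0.495)(2)^3
  = 1 + (1.76) + (1.2) + (-3.96) = 0.  So z_0 = 2 is a root, |z_0| = 2.
Divide out the factor (1 - 0.5 z) = (1 - z/z0) (since 1/z0 = 0.5):
  P(z) = (1 - 0.5 z)(1 + (1.38) z + (0.99) z^2)
  [check: z-coef 1.38 - (0.5) = 0.88; z^2-coef 0.99 - (0.5)(1.38) = 0.3; z^3-coef -(0.5)(0.99) = -0.495.]
Remaining roots from the quadratic factor 1 + (1.38) z + (0.99) z^2:
  Set 1 + (1.38) z + (0.99) z^2 = 0, i.e. a z^2 + b z + c = 0 with a = 0.99, b = 1.38, c = 1.
  Discriminant D = b^2 - 4ac = (1.38)^2 - 4*(0.99)*1 = 1.9044 - (3.96) = -2.0556.
  D < 0, so the roots are the complex-conjugate pair z = (-b +/- i sqrt(-D)) / (2a) = -0.697 +/- 0.7241i.
  For a conjugate pair |z|^2 = z * conj(z) = (product of roots) = c/a = 1/(0.99) = 1.010101, so |z| = sqrt(1.010101) = 1.005 for both roots.
Moduli of all roots: 2.0000, 1.0050, 1.0050.
All moduli strictly greater than 1? Yes.
Verdict: Stationary.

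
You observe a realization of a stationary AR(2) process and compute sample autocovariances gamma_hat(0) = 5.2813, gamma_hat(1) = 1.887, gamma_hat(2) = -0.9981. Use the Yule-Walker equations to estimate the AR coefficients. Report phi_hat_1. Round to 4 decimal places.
\hat\phi_{1} = 0.4870

The Yule-Walker equations for an AR(p) process read, in matrix form,
  Gamma_p phi = r_p,   with   (Gamma_p)_{ij} = gamma(|i - j|),
                       (r_p)_i = gamma(i),   i,j = 1..p.
Substitute the sample gammas (Toeplitz matrix and right-hand side of size 2):
  Gamma_p = [[5.2813, 1.887], [1.887, 5.2813]]
  r_p     = [1.887, -0.9981]
Written out:
  5.2813 phi_1 + 1.887 phi_2 = 1.887
  1.887 phi_1 + 5.2813 phi_2 = -0.9981
Solve by Cramer's rule:
  det = gamma(0)^2 - gamma(1)^2 = (5.2813)^2 - (1.887)^2 = 27.89212969 - 3.560769 = 24.33136069
  phi_hat_1 = [gamma(1) gamma(0) - gamma(1) gamma(2)] / det = [(1.887)(5.2813) - (1.887)(-0.9981)] / 24.33136069 = 11.8492278 / 24.33136069 = 0.487
  phi_hat_2 = [gamma(0) gamma(2) - gamma(1)^2] / det = [(5.2813)(-0.9981) - (1.887)^2] / 24.33136069 = -8.83203453 / 24.33136069 = -0.363
So phi_hat = [0.4870, -0.3630].
Therefore phi_hat_1 = 0.4870.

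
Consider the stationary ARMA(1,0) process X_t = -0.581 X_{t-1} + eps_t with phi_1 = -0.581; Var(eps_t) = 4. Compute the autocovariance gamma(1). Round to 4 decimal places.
\gamma(1) = -3.5082

Multiply the model equation by X_{t-k} and take expectations. With theta_0 = psi_0 = 1 and psi_j the MA(infinity) weights, this gives
  gamma(k) - sum_i phi_i gamma(k-i) = c_k,
  c_k = sigma^2 * sum_{j=k..q} theta_j psi_{j-k}   (c_k = 0 for k > q),
using gamma(-m) = gamma(m).
Pure AR (q = 0): c_0 = sigma^2 = 4, c_k = 0 for k >= 1.
Equations for k = 0 and k = 1 (AR order 1):
  gamma(0) = phi_1 gamma(1) + c_0
  gamma(1) = phi_1 gamma(0) + c_1
Substituting the second into the first: gamma(0) (1 - phi_1^2) = c_0 + phi_1 c_1, so
  gamma(0) = c_0 / (1 - phi_1^2) = 4 / (1 - (-0.581)^2) = 4 / 0.662439 = 6.038292.
  gamma(1) = phi_1 gamma(0) = (-0.581)(6.038292) = -3.508248.
Therefore gamma(1) = -3.5082 (to 4 decimal places).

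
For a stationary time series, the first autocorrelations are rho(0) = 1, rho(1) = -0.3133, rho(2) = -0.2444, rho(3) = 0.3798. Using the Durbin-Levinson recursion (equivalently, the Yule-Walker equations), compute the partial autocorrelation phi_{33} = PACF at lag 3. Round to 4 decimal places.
\phi_{33} = 0.2010

The PACF at lag k is phi_{kk}, the last component of the solution
to the Yule-Walker system G_k phi = r_k where
  (G_k)_{ij} = rho(|i - j|), (r_k)_i = rho(i), i,j = 1..k.
Equivalently, Durbin-Levinson gives phi_{kk} iteratively:
  phi_{11} = rho(1)
  phi_{kk} = [rho(k) - sum_{j=1..k-1} phi_{k-1,j} rho(k-j)]
            / [1 - sum_{j=1..k-1} phi_{k-1,j} rho(j)],
  phi_{k,j} = phi_{k-1,j} - phi_{kk} phi_{k-1,k-j},  j = 1..k-1.
Step k = 1:
  phi_11 = rho(1) = -0.3133.
Step k = 2:
  phi_22 = [rho(2) - phi_11 rho(1)] / [1 - phi_11 rho(1)] = [-0.2444 - (-0.3133)(-0.3133)] / [1 - (-0.3133)(-0.3133)]
         = -0.34255689 / 0.90184311 = -0.379841.
  Update: phi_21 = phi_11 - phi_22 phi_11 = -0.3133 - (-0.379841)(-0.3133) = -0.432304.
Step k = 3:
  phi_33 = [rho(3) - phi_21 rho(2) - phi_22 rho(1)] / [1 - phi_21 rho(1) - phi_22 rho(2)]
    numerator   = 0.3798 - (-0.432304)(-0.2444) - (-0.379841)(-0.3133) = 0.15514071
    denominator = 1 - (-0.432304)(-0.3133) - (-0.379841)(-0.2444) = 0.771726
  phi_33 = 0.15514071 / 0.771726 = 0.201.
Therefore phi_{33} = 0.2010.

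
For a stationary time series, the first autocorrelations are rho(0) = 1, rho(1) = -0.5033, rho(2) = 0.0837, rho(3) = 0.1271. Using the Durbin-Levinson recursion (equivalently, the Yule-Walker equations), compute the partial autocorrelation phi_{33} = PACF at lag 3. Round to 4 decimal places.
\phi_{33} = 0.0910

The PACF at lag k is phi_{kk}, the last component of the solution
to the Yule-Walker system G_k phi = r_k where
  (G_k)_{ij} = rho(|i - j|), (r_k)_i = rho(i), i,j = 1..k.
Equivalently, Durbin-Levinson gives phi_{kk} iteratively:
  phi_{11} = rho(1)
  phi_{kk} = [rho(k) - sum_{j=1..k-1} phi_{k-1,j} rho(k-j)]
            / [1 - sum_{j=1..k-1} phi_{k-1,j} rho(j)],
  phi_{k,j} = phi_{k-1,j} - phi_{kk} phi_{k-1,k-j},  j = 1..k-1.
Step k = 1:
  phi_11 = rho(1) = -0.5033.
Step k = 2:
  phi_22 = [rho(2) - phi_11 rho(1)] / [1 - phi_11 rho(1)] = [0.0837 - (-0.5033)(-0.5033)] / [1 - (-0.5033)(-0.5033)]
         = -0.16961089 / 0.74668911 = -0.227151.
  Update: phi_21 = phi_11 - phi_22 phi_11 = -0.5033 - (-0.227151)(-0.5033) = -0.617625.
Step k = 3:
  phi_33 = [rho(3) - phi_21 rho(2) - phi_22 rho(1)] / [1 - phi_21 rho(1) - phi_22 rho(2)]
    numerator   = 0.1271 - (-0.617625)(0.0837) - (-0.227151)(-0.5033) = 0.0644703
    denominator = 1 - (-0.617625)(-0.5033) - (-0.227151)(0.0837) = 0.70816189
  phi_33 = 0.0644703 / 0.70816189 = 0.091.
Therefore phi_{33} = 0.0910.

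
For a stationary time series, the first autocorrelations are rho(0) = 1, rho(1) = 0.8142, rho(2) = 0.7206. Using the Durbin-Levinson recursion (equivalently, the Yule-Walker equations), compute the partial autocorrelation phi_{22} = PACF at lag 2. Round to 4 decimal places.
\phi_{22} = 0.1711

The PACF at lag k is phi_{kk}, the last component of the solution
to the Yule-Walker system G_k phi = r_k where
  (G_k)_{ij} = rho(|i - j|), (r_k)_i = rho(i), i,j = 1..k.
Equivalently, Durbin-Levinson gives phi_{kk} iteratively:
  phi_{11} = rho(1)
  phi_{kk} = [rho(k) - sum_{j=1..k-1} phi_{k-1,j} rho(k-j)]
            / [1 - sum_{j=1..k-1} phi_{k-1,j} rho(j)],
  phi_{k,j} = phi_{k-1,j} - phi_{kk} phi_{k-1,k-j},  j = 1..k-1.
Step k = 1:
  phi_11 = rho(1) = 0.8142.
Step k = 2:
  phi_22 = [rho(2) - phi_11 rho(1)] / [1 - phi_11 rho(1)] = [0.7206 - (0.8142)(0.8142)] / [1 - (0.8142)(0.8142)]
         = 0.05767836 / 0.33707836 = 0.1711.
Therefore phi_{22} = 0.1711.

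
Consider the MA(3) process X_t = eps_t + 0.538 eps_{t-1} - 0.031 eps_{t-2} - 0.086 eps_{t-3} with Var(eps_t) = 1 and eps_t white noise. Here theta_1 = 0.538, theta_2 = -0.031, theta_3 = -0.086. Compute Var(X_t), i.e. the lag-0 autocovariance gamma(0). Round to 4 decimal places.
\gamma(0) = 1.2978

For an MA(q) process X_t = eps_t + sum_i theta_i eps_{t-i} with
Var(eps_t) = sigma^2, the variance is
  gamma(0) = sigma^2 * (1 + sum_i theta_i^2).
  sum_i theta_i^2 = (0.538)^2 + (-0.031)^2 + (-0.086)^2 = 0.289444 + 0.000961 + 0.007396 = 0.297801.
  gamma(0) = 1 * (1 + 0.297801) = 1 * 1.297801 = 1.297801, which rounds to 1.2978.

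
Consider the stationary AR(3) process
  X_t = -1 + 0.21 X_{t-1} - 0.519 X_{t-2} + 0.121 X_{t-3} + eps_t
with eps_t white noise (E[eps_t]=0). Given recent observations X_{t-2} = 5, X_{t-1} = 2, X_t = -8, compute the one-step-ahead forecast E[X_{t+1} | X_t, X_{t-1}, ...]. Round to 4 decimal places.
E[X_{t+1} \mid \mathcal F_t] = -3.1130

For an AR(p) model X_t = c + sum_i phi_i X_{t-i} + eps_t, the
one-step-ahead conditional mean is
  E[X_{t+1} | X_t, ...] = c + sum_i phi_i X_{t+1-i}.
Substitute known values:
  E[X_{t+1} | ...] = -1 + (0.21) * (-8) + (-0.519) * (2) + (0.121) * (5)
                   = -3.1130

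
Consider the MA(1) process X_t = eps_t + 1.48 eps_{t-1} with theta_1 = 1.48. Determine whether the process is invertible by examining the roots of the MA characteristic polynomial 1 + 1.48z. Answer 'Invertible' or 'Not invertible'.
\text{Not invertible}

The MA(q) characteristic polynomial is P(z) = 1 + 1.48z.
Invertibility requires all roots to lie outside the unit circle, i.e. |z| > 1 for every root.
This is linear in z: 1 + (1.48) z = 0  =>  z = -1/(1.48) = -0.675676,  |z| = 0.675676.
Moduli of all roots: 0.6757.
All moduli strictly greater than 1? No.
Verdict: Not invertible.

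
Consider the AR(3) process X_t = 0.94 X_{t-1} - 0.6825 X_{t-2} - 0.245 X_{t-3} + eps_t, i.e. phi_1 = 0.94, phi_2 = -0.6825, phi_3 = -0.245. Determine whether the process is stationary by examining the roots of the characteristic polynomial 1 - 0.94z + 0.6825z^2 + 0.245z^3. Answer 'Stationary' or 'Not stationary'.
\text{Stationary}

The AR(p) characteristic polynomial is P(z) = 1 - 0.94z + 0.6825z^2 + 0.245z^3.
Stationarity requires all roots to lie outside the unit circle, i.e. |z| > 1 for every root.
Degree 3: look for a simple real root z0 first, then factor out (1 - z/z0) and solve the remaining quadratic.
Testing z0 = -4: P(-4) = 1 + (-0.94)(-4) + (0.6825)(-4)^2 + (0.245)(-4)^3
  = 1 + (3.76) + (10.92) + (-15.68) = 0.  So z_0 = -4 is a root, |z_0| = 4.
Divide out the factor (1 + 0.25 z) = (1 - z/z0) (since 1/z0 = -0.25):
  P(z) = (1 + 0.25 z)(1 + (-1.19) z + (0.98) z^2)
  [check: z-coef -1.19 - (-0.25) = -0.94; z^2-coef 0.98 - (-0.25)(-1.19) = 0.6825; z^3-coef -(-0.25)(0.98) = 0.245.]
Remaining roots from the quadratic factor 1 + (-1.19) z + (0.98) z^2:
  Set 1 + (-1.19) z + (0.98) z^2 = 0, i.e. a z^2 + b z + c = 0 with a = 0.98, b = -1.19, c = 1.
  Discriminant D = b^2 - 4ac = (-1.19)^2 - 4*(0.98)*1 = 1.4161 - (3.92) = -2.5039.
  D < 0, so the roots are the complex-conjugate pair z = (-b +/- i sqrt(-D)) / (2a) = 0.6071 +/- 0.8073i.
  For a conjugate pair |z|^2 = z * conj(z) = (product of roots) = c/a = 1/(0.98) = 1.020408, so |z| = sqrt(1.020408) = 1.0102 for both roots.
Moduli of all roots: 4.0000, 1.0102, 1.0102.
All moduli strictly greater than 1? Yes.
Verdict: Stationary.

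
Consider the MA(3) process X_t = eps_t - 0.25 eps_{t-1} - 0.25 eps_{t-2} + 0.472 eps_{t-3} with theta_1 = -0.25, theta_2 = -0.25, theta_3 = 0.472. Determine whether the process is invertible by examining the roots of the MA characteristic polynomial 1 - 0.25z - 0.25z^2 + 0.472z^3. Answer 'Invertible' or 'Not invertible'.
\text{Invertible}

The MA(q) characteristic polynomial is P(z) = 1 - 0.25z - 0.25z^2 + 0.472z^3.
Invertibility requires all roots to lie outside the unit circle, i.e. |z| > 1 for every root.
Degree 3: look for a simple real root z0 first, then factor out (1 - z/z0) and solve the remaining quadratic.
Testing z0 = -1.25: P(-1.25) = 1 + (-0.25)(-1.25) + (-0.25)(-1.25)^2 + (0.472)(-1.25)^3
  = 1 + (0.3125) + (-0.390625) + (-0.921875) = 0.  So z_0 = -1.25 is a root, |z_0| = 1.25.
Divide out the factor (1 + 0.8 z) = (1 - z/z0) (since 1/z0 = -0.8):
  P(z) = (1 + 0.8 z)(1 + (-1.05) z + (0.59) z^2)
  [check: z-coef -1.05 - (-0.8) = -0.25; z^2-coef 0.59 - (-0.8)(-1.05) = -0.25; z^3-coef -(-0.8)(0.59) = 0.472.]
Remaining roots from the quadratic factor 1 + (-1.05) z + (0.59) z^2:
  Set 1 + (-1.05) z + (0.59) z^2 = 0, i.e. a z^2 + b z + c = 0 with a = 0.59, b = -1.05, c = 1.
  Discriminant D = b^2 - 4ac = (-1.05)^2 - 4*(0.59)*1 = 1.1025 - (2.36) = -1.2575.
  D < 0, so the roots are the complex-conjugate pair z = (-b +/- i sqrt(-D)) / (2a) = 0.8898 +/- 0.9503i.
  For a conjugate pair |z|^2 = z * conj(z) = (product of roots) = c/a = 1/(0.59) = 1.694915, so |z| = sqrt(1.694915) = 1.3019 for both roots.
Moduli of all roots: 1.2500, 1.3019, 1.3019.
All moduli strictly greater than 1? Yes.
Verdict: Invertible.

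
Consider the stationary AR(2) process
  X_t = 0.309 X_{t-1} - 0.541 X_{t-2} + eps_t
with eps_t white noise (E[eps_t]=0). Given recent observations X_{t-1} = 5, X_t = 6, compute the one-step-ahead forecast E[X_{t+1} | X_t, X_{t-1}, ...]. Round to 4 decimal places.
E[X_{t+1} \mid \mathcal F_t] = -0.8510

For an AR(p) model X_t = c + sum_i phi_i X_{t-i} + eps_t, the
one-step-ahead conditional mean is
  E[X_{t+1} | X_t, ...] = c + sum_i phi_i X_{t+1-i}.
Substitute known values:
  E[X_{t+1} | ...] = (0.309) * (6) + (-0.541) * (5)
                   = -0.8510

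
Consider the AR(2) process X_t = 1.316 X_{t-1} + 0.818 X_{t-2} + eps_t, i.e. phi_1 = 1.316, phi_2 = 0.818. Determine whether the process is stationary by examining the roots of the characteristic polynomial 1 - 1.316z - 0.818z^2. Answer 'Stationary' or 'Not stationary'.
\text{Not stationary}

The AR(p) characteristic polynomial is P(z) = 1 - 1.316z - 0.818z^2.
Stationarity requires all roots to lie outside the unit circle, i.e. |z| > 1 for every root.
Set 1 + (-1.316) z + (-0.818) z^2 = 0, i.e. a z^2 + b z + c = 0 with a = -0.818, b = -1.316, c = 1.
Discriminant D = b^2 - 4ac = (-1.316)^2 - 4*(-0.818)*1 = 1.731856 - (-3.272) = 5.003856.
D >= 0, so the roots are real: z = (-b +/- sqrt(D)) / (2a) = (1.316 +/- 2.23693) / (-1.636).
  z_1 = (1.316 + 2.23693) / (-1.636) = -2.1717,   |z_1| = 2.1717.
  z_2 = (1.316 - 2.23693) / (-1.636) = 0.5629,   |z_2| = 0.5629.
Moduli of all roots: 2.1717, 0.5629.
All moduli strictly greater than 1? No.
Verdict: Not stationary.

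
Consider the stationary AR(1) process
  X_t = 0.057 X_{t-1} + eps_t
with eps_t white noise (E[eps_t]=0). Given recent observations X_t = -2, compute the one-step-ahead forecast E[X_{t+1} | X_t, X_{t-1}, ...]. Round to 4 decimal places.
E[X_{t+1} \mid \mathcal F_t] = -0.1140

For an AR(p) model X_t = c + sum_i phi_i X_{t-i} + eps_t, the
one-step-ahead conditional mean is
  E[X_{t+1} | X_t, ...] = c + sum_i phi_i X_{t+1-i}.
Substitute known values:
  E[X_{t+1} | ...] = (0.057) * (-2)
                   = -0.1140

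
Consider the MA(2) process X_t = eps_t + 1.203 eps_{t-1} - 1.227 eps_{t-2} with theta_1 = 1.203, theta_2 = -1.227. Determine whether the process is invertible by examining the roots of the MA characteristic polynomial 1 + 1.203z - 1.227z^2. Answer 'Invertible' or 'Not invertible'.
\text{Not invertible}

The MA(q) characteristic polynomial is P(z) = 1 + 1.203z - 1.227z^2.
Invertibility requires all roots to lie outside the unit circle, i.e. |z| > 1 for every root.
Set 1 + (1.203) z + (-1.227) z^2 = 0, i.e. a z^2 + b z + c = 0 with a = -1.227, b = 1.203, c = 1.
Discriminant D = b^2 - 4ac = (1.203)^2 - 4*(-1.227)*1 = 1.447209 - (-4.908) = 6.355209.
D >= 0, so the roots are real: z = (-b +/- sqrt(D)) / (2a) = (-1.203 +/- 2.520954) / (-2.454).
  z_1 = (-1.203 + 2.520954) / (-2.454) = -0.5371,   |z_1| = 0.5371.
  z_2 = (-1.203 - 2.520954) / (-2.454) = 1.5175,   |z_2| = 1.5175.
Moduli of all roots: 0.5371, 1.5175.
All moduli strictly greater than 1? No.
Verdict: Not invertible.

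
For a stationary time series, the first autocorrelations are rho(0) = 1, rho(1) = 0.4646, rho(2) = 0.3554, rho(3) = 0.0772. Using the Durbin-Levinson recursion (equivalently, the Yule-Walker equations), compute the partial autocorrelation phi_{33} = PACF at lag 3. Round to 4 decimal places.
\phi_{33} = -0.1860

The PACF at lag k is phi_{kk}, the last component of the solution
to the Yule-Walker system G_k phi = r_k where
  (G_k)_{ij} = rho(|i - j|), (r_k)_i = rho(i), i,j = 1..k.
Equivalently, Durbin-Levinson gives phi_{kk} iteratively:
  phi_{11} = rho(1)
  phi_{kk} = [rho(k) - sum_{j=1..k-1} phi_{k-1,j} rho(k-j)]
            / [1 - sum_{j=1..k-1} phi_{k-1,j} rho(j)],
  phi_{k,j} = phi_{k-1,j} - phi_{kk} phi_{k-1,k-j},  j = 1..k-1.
Step k = 1:
  phi_11 = rho(1) = 0.4646.
Step k = 2:
  phi_22 = [rho(2) - phi_11 rho(1)] / [1 - phi_11 rho(1)] = [0.3554 - (0.4646)(0.4646)] / [1 - (0.4646)(0.4646)]
         = 0.13954684 / 0.78414684 = 0.17796.
  Update: phi_21 = phi_11 - phi_22 phi_11 = 0.4646 - (0.17796)(0.4646) = 0.38192.
Step k = 3:
  phi_33 = [rho(3) - phi_21 rho(2) - phi_22 rho(1)] / [1 - phi_21 rho(1) - phi_22 rho(2)]
    numerator   = 0.0772 - (0.38192)(0.3554) - (0.17796)(0.4646) = -0.14121453
    denominator = 1 - (0.38192)(0.4646) - (0.17796)(0.3554) = 0.75931307
  phi_33 = -0.14121453 / 0.75931307 = -0.186.
Therefore phi_{33} = -0.1860.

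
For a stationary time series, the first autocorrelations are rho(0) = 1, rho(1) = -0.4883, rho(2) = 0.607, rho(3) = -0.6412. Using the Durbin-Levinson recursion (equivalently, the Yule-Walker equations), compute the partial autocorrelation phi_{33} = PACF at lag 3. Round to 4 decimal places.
\phi_{33} = -0.4320

The PACF at lag k is phi_{kk}, the last component of the solution
to the Yule-Walker system G_k phi = r_k where
  (G_k)_{ij} = rho(|i - j|), (r_k)_i = rho(i), i,j = 1..k.
Equivalently, Durbin-Levinson gives phi_{kk} iteratively:
  phi_{11} = rho(1)
  phi_{kk} = [rho(k) - sum_{j=1..k-1} phi_{k-1,j} rho(k-j)]
            / [1 - sum_{j=1..k-1} phi_{k-1,j} rho(j)],
  phi_{k,j} = phi_{k-1,j} - phi_{kk} phi_{k-1,k-j},  j = 1..k-1.
Step k = 1:
  phi_11 = rho(1) = -0.4883.
Step k = 2:
  phi_22 = [rho(2) - phi_11 rho(1)] / [1 - phi_11 rho(1)] = [0.607 - (-0.4883)(-0.4883)] / [1 - (-0.4883)(-0.4883)]
         = 0.36856311 / 0.76156311 = 0.483956.
  Update: phi_21 = phi_11 - phi_22 phi_11 = -0.4883 - (0.483956)(-0.4883) = -0.251984.
Step k = 3:
  phi_33 = [rho(3) - phi_21 rho(2) - phi_22 rho(1)] / [1 - phi_21 rho(1) - phi_22 rho(2)]
    numerator   = -0.6412 - (-0.251984)(0.607) - (0.483956)(-0.4883) = -0.25192981
    denominator = 1 - (-0.251984)(-0.4883) - (0.483956)(0.607) = 0.58319475
  phi_33 = -0.25192981 / 0.58319475 = -0.432.
Therefore phi_{33} = -0.4320.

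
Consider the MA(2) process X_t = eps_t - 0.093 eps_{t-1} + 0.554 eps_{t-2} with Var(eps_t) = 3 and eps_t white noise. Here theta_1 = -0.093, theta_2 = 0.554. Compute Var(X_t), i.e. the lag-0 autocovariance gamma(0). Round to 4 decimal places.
\gamma(0) = 3.9467

For an MA(q) process X_t = eps_t + sum_i theta_i eps_{t-i} with
Var(eps_t) = sigma^2, the variance is
  gamma(0) = sigma^2 * (1 + sum_i theta_i^2).
  sum_i theta_i^2 = (-0.093)^2 + (0.554)^2 = 0.008649 + 0.306916 = 0.315565.
  gamma(0) = 3 * (1 + 0.315565) = 3 * 1.315565 = 3.946695, which rounds to 3.9467.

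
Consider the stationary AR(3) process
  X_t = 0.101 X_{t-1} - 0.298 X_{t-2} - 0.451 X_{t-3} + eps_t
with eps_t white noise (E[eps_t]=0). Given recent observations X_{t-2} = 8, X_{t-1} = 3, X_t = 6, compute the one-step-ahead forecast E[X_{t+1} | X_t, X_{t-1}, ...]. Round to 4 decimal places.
E[X_{t+1} \mid \mathcal F_t] = -3.8960

For an AR(p) model X_t = c + sum_i phi_i X_{t-i} + eps_t, the
one-step-ahead conditional mean is
  E[X_{t+1} | X_t, ...] = c + sum_i phi_i X_{t+1-i}.
Substitute known values:
  E[X_{t+1} | ...] = (0.101) * (6) + (-0.298) * (3) + (-0.451) * (8)
                   = -3.8960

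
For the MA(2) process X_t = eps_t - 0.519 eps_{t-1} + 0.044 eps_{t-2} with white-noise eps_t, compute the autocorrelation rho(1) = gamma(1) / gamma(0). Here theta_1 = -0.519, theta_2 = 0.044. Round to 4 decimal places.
\rho(1) = -0.4262

For an MA(q) process with theta_0 = 1, the autocovariance is
  gamma(k) = sigma^2 * sum_{i=0..q-k} theta_i * theta_{i+k},
and rho(k) = gamma(k) / gamma(0). Sigma^2 cancels.
  numerator   = (1)*(-0.519) + (-0.519)*(0.044) = -0.541836.
  denominator = (1)^2 + (-0.519)^2 + (0.044)^2 = 1.271297.
  rho(1) = -0.541836 / 1.271297 = -0.4262.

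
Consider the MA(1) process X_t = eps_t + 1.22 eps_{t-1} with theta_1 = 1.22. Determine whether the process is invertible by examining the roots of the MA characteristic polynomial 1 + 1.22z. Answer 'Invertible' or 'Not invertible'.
\text{Not invertible}

The MA(q) characteristic polynomial is P(z) = 1 + 1.22z.
Invertibility requires all roots to lie outside the unit circle, i.e. |z| > 1 for every root.
This is linear in z: 1 + (1.22) z = 0  =>  z = -1/(1.22) = -0.819672,  |z| = 0.819672.
Moduli of all roots: 0.8197.
All moduli strictly greater than 1? No.
Verdict: Not invertible.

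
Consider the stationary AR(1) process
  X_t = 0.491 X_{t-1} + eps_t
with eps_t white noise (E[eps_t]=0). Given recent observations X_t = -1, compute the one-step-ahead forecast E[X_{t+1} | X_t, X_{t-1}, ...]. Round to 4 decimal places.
E[X_{t+1} \mid \mathcal F_t] = -0.4910

For an AR(p) model X_t = c + sum_i phi_i X_{t-i} + eps_t, the
one-step-ahead conditional mean is
  E[X_{t+1} | X_t, ...] = c + sum_i phi_i X_{t+1-i}.
Substitute known values:
  E[X_{t+1} | ...] = (0.491) * (-1)
                   = -0.4910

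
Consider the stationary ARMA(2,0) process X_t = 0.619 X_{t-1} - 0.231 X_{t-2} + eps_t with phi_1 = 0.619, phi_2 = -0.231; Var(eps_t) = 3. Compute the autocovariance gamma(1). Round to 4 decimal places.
\gamma(1) = 2.1329

Multiply the model equation by X_{t-k} and take expectations. With theta_0 = psi_0 = 1 and psi_j the MA(infinity) weights, this gives
  gamma(k) - sum_i phi_i gamma(k-i) = c_k,
  c_k = sigma^2 * sum_{j=k..q} theta_j psi_{j-k}   (c_k = 0 for k > q),
using gamma(-m) = gamma(m).
Pure AR (q = 0): c_0 = sigma^2 = 3, c_k = 0 for k >= 1.
Equations for k = 0, 1, 2 (AR order 2, c_2 = 0):
  (E0) gamma(0) = phi_1 gamma(1) + phi_2 gamma(2) + c_0
  (E1) gamma(1) = phi_1 gamma(0) + phi_2 gamma(1) + c_1
  (E2) gamma(2) = phi_1 gamma(1) + phi_2 gamma(0)
From (E1): gamma(1) = A gamma(0) + B with
  A = phi_1 / (1 - phi_2) = 0.619 / 1.231 = 0.502843,   B = c_1 / (1 - phi_2) = 0 / 1.231 = 0.
Insert (E2) into (E0): gamma(0) (1 - phi_2^2) = phi_1 (1 + phi_2) gamma(1) + c_0.
  phi_1 (1 + phi_2) = (0.619)(0.769) = 0.476011,   1 - phi_2^2 = 0.946639.
Replace gamma(1) by A gamma(0) + B and collect gamma(0):
  gamma(0) [0.946639 - (0.476011)(0.502843)] = c_0 = 3
  gamma(0) * 0.70728 = 3
  gamma(0) = 3 / 0.70728 = 4.241601.
  gamma(1) = A gamma(0) = (0.502843)(4.241601) = 2.13286.
Therefore gamma(1) = 2.1329 (to 4 decimal places).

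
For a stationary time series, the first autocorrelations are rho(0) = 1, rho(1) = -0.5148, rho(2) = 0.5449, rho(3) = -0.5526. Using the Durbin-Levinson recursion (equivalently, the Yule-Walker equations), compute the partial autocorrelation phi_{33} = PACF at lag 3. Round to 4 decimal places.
\phi_{33} = -0.2910

The PACF at lag k is phi_{kk}, the last component of the solution
to the Yule-Walker system G_k phi = r_k where
  (G_k)_{ij} = rho(|i - j|), (r_k)_i = rho(i), i,j = 1..k.
Equivalently, Durbin-Levinson gives phi_{kk} iteratively:
  phi_{11} = rho(1)
  phi_{kk} = [rho(k) - sum_{j=1..k-1} phi_{k-1,j} rho(k-j)]
            / [1 - sum_{j=1..k-1} phi_{k-1,j} rho(j)],
  phi_{k,j} = phi_{k-1,j} - phi_{kk} phi_{k-1,k-j},  j = 1..k-1.
Step k = 1:
  phi_11 = rho(1) = -0.5148.
Step k = 2:
  phi_22 = [rho(2) - phi_11 rho(1)] / [1 - phi_11 rho(1)] = [0.5449 - (-0.5148)(-0.5148)] / [1 - (-0.5148)(-0.5148)]
         = 0.27988096 / 0.73498096 = 0.3808.
  Update: phi_21 = phi_11 - phi_22 phi_11 = -0.5148 - (0.3808)(-0.5148) = -0.318764.
Step k = 3:
  phi_33 = [rho(3) - phi_21 rho(2) - phi_22 rho(1)] / [1 - phi_21 rho(1) - phi_22 rho(2)]
    numerator   = -0.5526 - (-0.318764)(0.5449) - (0.3808)(-0.5148) = -0.1828695
    denominator = 1 - (-0.318764)(-0.5148) - (0.3808)(0.5449) = 0.62840221
  phi_33 = -0.1828695 / 0.62840221 = -0.291.
Therefore phi_{33} = -0.2910.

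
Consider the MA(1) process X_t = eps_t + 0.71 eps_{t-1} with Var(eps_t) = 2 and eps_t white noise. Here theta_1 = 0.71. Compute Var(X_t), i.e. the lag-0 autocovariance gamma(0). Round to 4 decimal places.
\gamma(0) = 3.0082

For an MA(q) process X_t = eps_t + sum_i theta_i eps_{t-i} with
Var(eps_t) = sigma^2, the variance is
  gamma(0) = sigma^2 * (1 + sum_i theta_i^2).
  sum_i theta_i^2 = (0.71)^2 = 0.5041.
  gamma(0) = 2 * (1 + 0.5041) = 2 * 1.5041 = 3.0082.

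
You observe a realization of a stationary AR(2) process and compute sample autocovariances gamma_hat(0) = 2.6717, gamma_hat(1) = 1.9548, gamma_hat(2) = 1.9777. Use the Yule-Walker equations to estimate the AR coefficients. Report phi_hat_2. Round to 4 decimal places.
\hat\phi_{2} = 0.4410

The Yule-Walker equations for an AR(p) process read, in matrix form,
  Gamma_p phi = r_p,   with   (Gamma_p)_{ij} = gamma(|i - j|),
                       (r_p)_i = gamma(i),   i,j = 1..p.
Substitute the sample gammas (Toeplitz matrix and right-hand side of size 2):
  Gamma_p = [[2.6717, 1.9548], [1.9548, 2.6717]]
  r_p     = [1.9548, 1.9777]
Written out:
  2.6717 phi_1 + 1.9548 phi_2 = 1.9548
  1.9548 phi_1 + 2.6717 phi_2 = 1.9777
Solve by Cramer's rule:
  det = gamma(0)^2 - gamma(1)^2 = (2.6717)^2 - (1.9548)^2 = 7.13798089 - 3.82124304 = 3.31673785
  phi_hat_1 = [gamma(1) gamma(0) - gamma(1) gamma(2)] / det = [(1.9548)(2.6717) - (1.9548)(1.9777)] / 3.31673785 = 1.3566312 / 3.31673785 = 0.409
  phi_hat_2 = [gamma(0) gamma(2) - gamma(1)^2] / det = [(2.6717)(1.9777) - (1.9548)^2] / 3.31673785 = 1.46257805 / 3.31673785 = 0.441
So phi_hat = [0.4090, 0.4410].
Therefore phi_hat_2 = 0.4410.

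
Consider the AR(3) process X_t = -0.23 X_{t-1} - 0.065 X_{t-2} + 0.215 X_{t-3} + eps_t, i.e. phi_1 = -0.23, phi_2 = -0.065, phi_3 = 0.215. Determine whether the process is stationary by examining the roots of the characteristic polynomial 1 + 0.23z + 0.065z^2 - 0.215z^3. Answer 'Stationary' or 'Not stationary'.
\text{Stationary}

The AR(p) characteristic polynomial is P(z) = 1 + 0.23z + 0.065z^2 - 0.215z^3.
Stationarity requires all roots to lie outside the unit circle, i.e. |z| > 1 for every root.
Degree 3: look for a simple real root z0 first, then factor out (1 - z/z0) and solve the remaining quadratic.
Testing z0 = 2: P(2) = 1 + (0.23)(2) + (0.065)(2)^2 + (-0.215)(2)^3
  = 1 + (0.46) + (0.26) + (-1.72) = 0.  So z_0 = 2 is a root, |z_0| = 2.
Divide out the factor (1 - 0.5 z) = (1 - z/z0) (since 1/z0 = 0.5):
  P(z) = (1 - 0.5 z)(1 + (0.73) z + (0.43) z^2)
  [check: z-coef 0.73 - (0.5) = 0.23; z^2-coef 0.43 - (0.5)(0.73) = 0.065; z^3-coef -(0.5)(0.43) = -0.215.]
Remaining roots from the quadratic factor 1 + (0.73) z + (0.43) z^2:
  Set 1 + (0.73) z + (0.43) z^2 = 0, i.e. a z^2 + b z + c = 0 with a = 0.43, b = 0.73, c = 1.
  Discriminant D = b^2 - 4ac = (0.73)^2 - 4*(0.43)*1 = 0.5329 - (1.72) = -1.1871.
  D < 0, so the roots are the complex-conjugate pair z = (-b +/- i sqrt(-D)) / (2a) = -0.8488 +/- 1.2669i.
  For a conjugate pair |z|^2 = z * conj(z) = (product of roots) = c/a = 1/(0.43) = 2.325581, so |z| = sqrt(2.325581) = 1.525 for both roots.
Moduli of all roots: 2.0000, 1.5250, 1.5250.
All moduli strictly greater than 1? Yes.
Verdict: Stationary.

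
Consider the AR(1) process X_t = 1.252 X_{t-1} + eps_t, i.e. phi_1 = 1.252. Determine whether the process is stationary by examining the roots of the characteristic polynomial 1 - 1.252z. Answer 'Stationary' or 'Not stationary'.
\text{Not stationary}

The AR(p) characteristic polynomial is P(z) = 1 - 1.252z.
Stationarity requires all roots to lie outside the unit circle, i.e. |z| > 1 for every root.
This is linear in z: 1 + (-1.252) z = 0  =>  z = -1/(-1.252) = 0.798722,  |z| = 0.798722.
Moduli of all roots: 0.7987.
All moduli strictly greater than 1? No.
Verdict: Not stationary.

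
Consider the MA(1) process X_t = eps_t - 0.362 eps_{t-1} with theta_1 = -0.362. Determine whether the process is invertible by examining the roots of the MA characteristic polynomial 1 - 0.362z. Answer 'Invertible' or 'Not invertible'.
\text{Invertible}

The MA(q) characteristic polynomial is P(z) = 1 - 0.362z.
Invertibility requires all roots to lie outside the unit circle, i.e. |z| > 1 for every root.
This is linear in z: 1 + (-0.362) z = 0  =>  z = -1/(-0.362) = 2.762431,  |z| = 2.762431.
Moduli of all roots: 2.7624.
All moduli strictly greater than 1? Yes.
Verdict: Invertible.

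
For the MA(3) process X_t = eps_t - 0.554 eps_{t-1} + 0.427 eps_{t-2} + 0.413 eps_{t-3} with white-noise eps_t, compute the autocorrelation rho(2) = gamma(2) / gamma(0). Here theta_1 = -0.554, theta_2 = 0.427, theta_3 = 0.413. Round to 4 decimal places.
\rho(2) = 0.1194

For an MA(q) process with theta_0 = 1, the autocovariance is
  gamma(k) = sigma^2 * sum_{i=0..q-k} theta_i * theta_{i+k},
and rho(k) = gamma(k) / gamma(0). Sigma^2 cancels.
  numerator   = (1)*(0.427) + (-0.554)*(0.413) = 0.198198.
  denominator = (1)^2 + (-0.554)^2 + (0.427)^2 + (0.413)^2 = 1.659814.
  rho(2) = 0.198198 / 1.659814 = 0.1194.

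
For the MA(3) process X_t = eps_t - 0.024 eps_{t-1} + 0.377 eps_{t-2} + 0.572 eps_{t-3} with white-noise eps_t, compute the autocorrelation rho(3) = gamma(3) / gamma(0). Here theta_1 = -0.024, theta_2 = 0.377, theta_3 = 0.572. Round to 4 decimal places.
\rho(3) = 0.3891

For an MA(q) process with theta_0 = 1, the autocovariance is
  gamma(k) = sigma^2 * sum_{i=0..q-k} theta_i * theta_{i+k},
and rho(k) = gamma(k) / gamma(0). Sigma^2 cancels.
  numerator   = (1)*(0.572) = 0.572.
  denominator = (1)^2 + (-0.024)^2 + (0.377)^2 + (0.572)^2 = 1.469889.
  rho(3) = 0.572 / 1.469889 = 0.3891.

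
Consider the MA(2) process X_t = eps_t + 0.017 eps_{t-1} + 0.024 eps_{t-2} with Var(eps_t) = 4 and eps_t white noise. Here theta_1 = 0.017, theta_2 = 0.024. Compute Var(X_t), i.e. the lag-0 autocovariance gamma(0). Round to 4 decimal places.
\gamma(0) = 4.0035

For an MA(q) process X_t = eps_t + sum_i theta_i eps_{t-i} with
Var(eps_t) = sigma^2, the variance is
  gamma(0) = sigma^2 * (1 + sum_i theta_i^2).
  sum_i theta_i^2 = (0.017)^2 + (0.024)^2 = 0.000289 + 0.000576 = 0.000865.
  gamma(0) = 4 * (1 + 0.000865) = 4 * 1.000865 = 4.00346, which rounds to 4.0035.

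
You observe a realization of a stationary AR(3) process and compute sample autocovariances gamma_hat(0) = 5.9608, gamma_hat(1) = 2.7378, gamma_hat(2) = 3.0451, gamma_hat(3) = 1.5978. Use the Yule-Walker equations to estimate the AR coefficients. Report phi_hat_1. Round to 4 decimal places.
\hat\phi_{1} = 0.3140

The Yule-Walker equations for an AR(p) process read, in matrix form,
  Gamma_p phi = r_p,   with   (Gamma_p)_{ij} = gamma(|i - j|),
                       (r_p)_i = gamma(i),   i,j = 1..p.
Substitute the sample gammas (Toeplitz matrix and right-hand side of size 3):
  Gamma_p = [[5.9608, 2.7378, 3.0451], [2.7378, 5.9608, 2.7378], [3.0451, 2.7378, 5.9608]]
  r_p     = [2.7378, 3.0451, 1.5978]
Written out (R1..R3):
  (R1) 5.9608 phi_1 + 2.7378 phi_2 + 3.0451 phi_3 = 2.7378
  (R2) 2.7378 phi_1 + 5.9608 phi_2 + 2.7378 phi_3 = 3.0451
  (R3) 3.0451 phi_1 + 2.7378 phi_2 + 5.9608 phi_3 = 1.5978
Gaussian elimination:
  R2 <- R2 - (2.7378/5.9608) R1 = R2 - (0.459301) R1:  4.703326 phi_2 + 1.339183 phi_3 = 1.787626
  R3 <- R3 - (3.0451/5.9608) R1 = R3 - (0.510854) R1:  1.339183 phi_2 + 4.405198 phi_3 = 0.199183
  R3 <- R3 - (1.339183/4.703326) R2 = R3 - (0.284731) R2:  4.023891 phi_3 = -0.30981
Back-substitution:
  phi_hat_3 = -0.30981 / 4.023891 = -0.076993
  phi_hat_2 = (1.787626 - (1.339183)(-0.076993)) / 4.703326 = 0.401999
  phi_hat_1 = (2.7378 - (2.7378)(0.401999) - (3.0451)(-0.076993)) / 5.9608 = 0.313994
So phi_hat = [0.3140, 0.4020, -0.0770].
Therefore phi_hat_1 = 0.3140.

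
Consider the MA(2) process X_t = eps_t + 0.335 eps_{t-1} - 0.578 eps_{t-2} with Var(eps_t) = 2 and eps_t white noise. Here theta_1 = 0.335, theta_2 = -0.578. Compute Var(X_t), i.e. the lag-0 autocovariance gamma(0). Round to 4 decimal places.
\gamma(0) = 2.8926

For an MA(q) process X_t = eps_t + sum_i theta_i eps_{t-i} with
Var(eps_t) = sigma^2, the variance is
  gamma(0) = sigma^2 * (1 + sum_i theta_i^2).
  sum_i theta_i^2 = (0.335)^2 + (-0.578)^2 = 0.112225 + 0.334084 = 0.446309.
  gamma(0) = 2 * (1 + 0.446309) = 2 * 1.446309 = 2.892618, which rounds to 2.8926.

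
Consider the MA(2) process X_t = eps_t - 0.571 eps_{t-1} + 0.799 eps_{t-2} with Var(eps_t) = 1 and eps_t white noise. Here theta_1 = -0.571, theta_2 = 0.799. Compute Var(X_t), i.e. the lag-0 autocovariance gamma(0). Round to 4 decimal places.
\gamma(0) = 1.9644

For an MA(q) process X_t = eps_t + sum_i theta_i eps_{t-i} with
Var(eps_t) = sigma^2, the variance is
  gamma(0) = sigma^2 * (1 + sum_i theta_i^2).
  sum_i theta_i^2 = (-0.571)^2 + (0.799)^2 = 0.326041 + 0.638401 = 0.964442.
  gamma(0) = 1 * (1 + 0.964442) = 1 * 1.964442 = 1.964442, which rounds to 1.9644.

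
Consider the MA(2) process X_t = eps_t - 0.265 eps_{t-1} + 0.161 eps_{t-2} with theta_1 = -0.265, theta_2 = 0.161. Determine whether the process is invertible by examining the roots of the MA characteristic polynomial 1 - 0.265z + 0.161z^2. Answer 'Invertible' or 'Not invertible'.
\text{Invertible}

The MA(q) characteristic polynomial is P(z) = 1 - 0.265z + 0.161z^2.
Invertibility requires all roots to lie outside the unit circle, i.e. |z| > 1 for every root.
Set 1 + (-0.265) z + (0.161) z^2 = 0, i.e. a z^2 + b z + c = 0 with a = 0.161, b = -0.265, c = 1.
Discriminant D = b^2 - 4ac = (-0.265)^2 - 4*(0.161)*1 = 0.070225 - (0.644) = -0.573775.
D < 0, so the roots are the complex-conjugate pair z = (-b +/- i sqrt(-D)) / (2a) = 0.823 +/- 2.3524i.
For a conjugate pair |z|^2 = z * conj(z) = (product of roots) = c/a = 1/(0.161) = 6.21118, so |z| = sqrt(6.21118) = 2.4922 for both roots.
Moduli of all roots: 2.4922, 2.4922.
All moduli strictly greater than 1? Yes.
Verdict: Invertible.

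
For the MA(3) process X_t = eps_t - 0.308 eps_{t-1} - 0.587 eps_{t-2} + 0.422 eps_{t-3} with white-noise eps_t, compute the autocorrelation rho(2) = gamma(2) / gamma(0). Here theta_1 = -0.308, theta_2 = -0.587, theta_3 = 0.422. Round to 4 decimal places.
\rho(2) = -0.4433

For an MA(q) process with theta_0 = 1, the autocovariance is
  gamma(k) = sigma^2 * sum_{i=0..q-k} theta_i * theta_{i+k},
and rho(k) = gamma(k) / gamma(0). Sigma^2 cancels.
  numerator   = (1)*(-0.587) + (-0.308)*(0.422) = -0.716976.
  denominator = (1)^2 + (-0.308)^2 + (-0.587)^2 + (0.422)^2 = 1.617517.
  rho(2) = -0.716976 / 1.617517 = -0.4433.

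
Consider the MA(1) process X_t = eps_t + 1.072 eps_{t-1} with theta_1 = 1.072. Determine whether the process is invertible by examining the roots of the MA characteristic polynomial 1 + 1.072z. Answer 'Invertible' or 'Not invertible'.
\text{Not invertible}

The MA(q) characteristic polynomial is P(z) = 1 + 1.072z.
Invertibility requires all roots to lie outside the unit circle, i.e. |z| > 1 for every root.
This is linear in z: 1 + (1.072) z = 0  =>  z = -1/(1.072) = -0.932836,  |z| = 0.932836.
Moduli of all roots: 0.9328.
All moduli strictly greater than 1? No.
Verdict: Not invertible.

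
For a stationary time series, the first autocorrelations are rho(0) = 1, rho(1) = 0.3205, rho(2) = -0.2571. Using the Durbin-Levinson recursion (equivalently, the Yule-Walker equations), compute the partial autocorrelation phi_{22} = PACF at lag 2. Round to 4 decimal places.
\phi_{22} = -0.4010

The PACF at lag k is phi_{kk}, the last component of the solution
to the Yule-Walker system G_k phi = r_k where
  (G_k)_{ij} = rho(|i - j|), (r_k)_i = rho(i), i,j = 1..k.
Equivalently, Durbin-Levinson gives phi_{kk} iteratively:
  phi_{11} = rho(1)
  phi_{kk} = [rho(k) - sum_{j=1..k-1} phi_{k-1,j} rho(k-j)]
            / [1 - sum_{j=1..k-1} phi_{k-1,j} rho(j)],
  phi_{k,j} = phi_{k-1,j} - phi_{kk} phi_{k-1,k-j},  j = 1..k-1.
Step k = 1:
  phi_11 = rho(1) = 0.3205.
Step k = 2:
  phi_22 = [rho(2) - phi_11 rho(1)] / [1 - phi_11 rho(1)] = [-0.2571 - (0.3205)(0.3205)] / [1 - (0.3205)(0.3205)]
         = -0.35982025 / 0.89727975 = -0.401.
Therefore phi_{22} = -0.4010.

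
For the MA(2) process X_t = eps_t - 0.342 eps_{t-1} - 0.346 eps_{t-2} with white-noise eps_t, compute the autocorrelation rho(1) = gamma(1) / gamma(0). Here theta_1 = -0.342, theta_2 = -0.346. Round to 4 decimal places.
\rho(1) = -0.1809

For an MA(q) process with theta_0 = 1, the autocovariance is
  gamma(k) = sigma^2 * sum_{i=0..q-k} theta_i * theta_{i+k},
and rho(k) = gamma(k) / gamma(0). Sigma^2 cancels.
  numerator   = (1)*(-0.342) + (-0.342)*(-0.346) = -0.223668.
  denominator = (1)^2 + (-0.342)^2 + (-0.346)^2 = 1.23668.
  rho(1) = -0.223668 / 1.23668 = -0.1809.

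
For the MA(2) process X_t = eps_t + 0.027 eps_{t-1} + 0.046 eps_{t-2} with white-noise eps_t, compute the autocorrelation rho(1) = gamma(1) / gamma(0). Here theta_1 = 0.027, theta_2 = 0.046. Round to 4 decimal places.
\rho(1) = 0.0282

For an MA(q) process with theta_0 = 1, the autocovariance is
  gamma(k) = sigma^2 * sum_{i=0..q-k} theta_i * theta_{i+k},
and rho(k) = gamma(k) / gamma(0). Sigma^2 cancels.
  numerator   = (1)*(0.027) + (0.027)*(0.046) = 0.028242.
  denominator = (1)^2 + (0.027)^2 + (0.046)^2 = 1.002845.
  rho(1) = 0.028242 / 1.002845 = 0.0282.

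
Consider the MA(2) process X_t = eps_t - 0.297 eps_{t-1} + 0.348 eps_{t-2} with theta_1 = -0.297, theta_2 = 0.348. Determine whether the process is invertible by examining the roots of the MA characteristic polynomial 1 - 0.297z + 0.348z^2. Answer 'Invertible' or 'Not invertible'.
\text{Invertible}

The MA(q) characteristic polynomial is P(z) = 1 - 0.297z + 0.348z^2.
Invertibility requires all roots to lie outside the unit circle, i.e. |z| > 1 for every root.
Set 1 + (-0.297) z + (0.348) z^2 = 0, i.e. a z^2 + b z + c = 0 with a = 0.348, b = -0.297, c = 1.
Discriminant D = b^2 - 4ac = (-0.297)^2 - 4*(0.348)*1 = 0.088209 - (1.392) = -1.303791.
D < 0, so the roots are the complex-conjugate pair z = (-b +/- i sqrt(-D)) / (2a) = 0.4267 +/- 1.6406i.
For a conjugate pair |z|^2 = z * conj(z) = (product of roots) = c/a = 1/(0.348) = 2.873563, so |z| = sqrt(2.873563) = 1.6952 for both roots.
Moduli of all roots: 1.6952, 1.6952.
All moduli strictly greater than 1? Yes.
Verdict: Invertible.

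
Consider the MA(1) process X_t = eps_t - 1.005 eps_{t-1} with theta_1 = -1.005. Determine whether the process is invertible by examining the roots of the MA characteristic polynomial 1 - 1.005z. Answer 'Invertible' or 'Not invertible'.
\text{Not invertible}

The MA(q) characteristic polynomial is P(z) = 1 - 1.005z.
Invertibility requires all roots to lie outside the unit circle, i.e. |z| > 1 for every root.
This is linear in z: 1 + (-1.005) z = 0  =>  z = -1/(-1.005) = 0.995025,  |z| = 0.995025.
Moduli of all roots: 0.9950.
All moduli strictly greater than 1? No.
Verdict: Not invertible.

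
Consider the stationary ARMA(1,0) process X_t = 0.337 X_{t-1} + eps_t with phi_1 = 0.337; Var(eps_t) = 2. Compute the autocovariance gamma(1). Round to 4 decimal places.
\gamma(1) = 0.7604

Multiply the model equation by X_{t-k} and take expectations. With theta_0 = psi_0 = 1 and psi_j the MA(infinity) weights, this gives
  gamma(k) - sum_i phi_i gamma(k-i) = c_k,
  c_k = sigma^2 * sum_{j=k..q} theta_j psi_{j-k}   (c_k = 0 for k > q),
using gamma(-m) = gamma(m).
Pure AR (q = 0): c_0 = sigma^2 = 2, c_k = 0 for k >= 1.
Equations for k = 0 and k = 1 (AR order 1):
  gamma(0) = phi_1 gamma(1) + c_0
  gamma(1) = phi_1 gamma(0) + c_1
Substituting the second into the first: gamma(0) (1 - phi_1^2) = c_0 + phi_1 c_1, so
  gamma(0) = c_0 / (1 - phi_1^2) = 2 / (1 - (0.337)^2) = 2 / 0.886431 = 2.256239.
  gamma(1) = phi_1 gamma(0) = (0.337)(2.256239) = 0.760352.
Therefore gamma(1) = 0.7604 (to 4 decimal places).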